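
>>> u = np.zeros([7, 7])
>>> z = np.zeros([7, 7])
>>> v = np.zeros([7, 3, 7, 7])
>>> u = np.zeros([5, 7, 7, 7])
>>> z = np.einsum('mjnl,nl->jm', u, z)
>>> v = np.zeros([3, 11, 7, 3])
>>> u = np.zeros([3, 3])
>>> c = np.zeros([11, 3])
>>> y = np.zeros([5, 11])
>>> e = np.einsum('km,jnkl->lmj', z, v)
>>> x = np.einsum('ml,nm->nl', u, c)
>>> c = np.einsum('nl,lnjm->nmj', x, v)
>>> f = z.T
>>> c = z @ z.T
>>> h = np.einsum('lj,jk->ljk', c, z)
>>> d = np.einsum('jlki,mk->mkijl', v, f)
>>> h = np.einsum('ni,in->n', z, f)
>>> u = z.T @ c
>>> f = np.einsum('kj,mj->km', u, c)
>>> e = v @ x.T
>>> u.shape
(5, 7)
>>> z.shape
(7, 5)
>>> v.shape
(3, 11, 7, 3)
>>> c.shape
(7, 7)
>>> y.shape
(5, 11)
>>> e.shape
(3, 11, 7, 11)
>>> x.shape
(11, 3)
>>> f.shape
(5, 7)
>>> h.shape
(7,)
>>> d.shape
(5, 7, 3, 3, 11)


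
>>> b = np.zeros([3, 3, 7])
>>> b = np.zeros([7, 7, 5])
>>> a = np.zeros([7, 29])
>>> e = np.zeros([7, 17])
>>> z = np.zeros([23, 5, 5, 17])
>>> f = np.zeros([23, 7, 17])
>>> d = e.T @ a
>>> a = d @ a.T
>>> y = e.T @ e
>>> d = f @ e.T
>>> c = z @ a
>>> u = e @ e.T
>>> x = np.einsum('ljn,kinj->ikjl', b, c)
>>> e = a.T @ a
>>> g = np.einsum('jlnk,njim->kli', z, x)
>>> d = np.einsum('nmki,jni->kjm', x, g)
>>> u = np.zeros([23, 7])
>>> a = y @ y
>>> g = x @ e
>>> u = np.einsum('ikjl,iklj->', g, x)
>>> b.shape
(7, 7, 5)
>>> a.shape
(17, 17)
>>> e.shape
(7, 7)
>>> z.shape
(23, 5, 5, 17)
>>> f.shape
(23, 7, 17)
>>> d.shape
(7, 17, 23)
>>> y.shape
(17, 17)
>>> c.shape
(23, 5, 5, 7)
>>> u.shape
()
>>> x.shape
(5, 23, 7, 7)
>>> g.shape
(5, 23, 7, 7)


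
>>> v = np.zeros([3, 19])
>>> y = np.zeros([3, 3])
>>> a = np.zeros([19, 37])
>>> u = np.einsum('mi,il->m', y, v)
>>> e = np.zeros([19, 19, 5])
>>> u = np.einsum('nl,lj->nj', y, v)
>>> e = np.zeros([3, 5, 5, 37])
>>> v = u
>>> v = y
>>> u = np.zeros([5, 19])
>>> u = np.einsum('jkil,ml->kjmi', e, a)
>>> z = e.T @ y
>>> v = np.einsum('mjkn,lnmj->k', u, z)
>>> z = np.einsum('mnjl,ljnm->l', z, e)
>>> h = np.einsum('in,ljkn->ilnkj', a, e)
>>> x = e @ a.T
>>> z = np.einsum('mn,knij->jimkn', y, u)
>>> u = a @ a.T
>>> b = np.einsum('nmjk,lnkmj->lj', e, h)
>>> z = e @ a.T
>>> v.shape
(19,)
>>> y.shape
(3, 3)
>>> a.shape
(19, 37)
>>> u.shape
(19, 19)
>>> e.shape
(3, 5, 5, 37)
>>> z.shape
(3, 5, 5, 19)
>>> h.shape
(19, 3, 37, 5, 5)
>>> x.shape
(3, 5, 5, 19)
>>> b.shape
(19, 5)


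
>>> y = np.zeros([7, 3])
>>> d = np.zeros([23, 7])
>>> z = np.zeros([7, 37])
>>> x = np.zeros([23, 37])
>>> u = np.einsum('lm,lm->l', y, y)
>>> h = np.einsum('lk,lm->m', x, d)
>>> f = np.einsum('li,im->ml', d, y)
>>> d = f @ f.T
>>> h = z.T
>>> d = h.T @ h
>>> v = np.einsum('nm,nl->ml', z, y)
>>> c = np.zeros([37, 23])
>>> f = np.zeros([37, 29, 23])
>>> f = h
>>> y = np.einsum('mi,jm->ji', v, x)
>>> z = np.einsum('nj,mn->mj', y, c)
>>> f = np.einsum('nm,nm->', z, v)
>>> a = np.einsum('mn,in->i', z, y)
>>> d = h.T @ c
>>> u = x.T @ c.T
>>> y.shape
(23, 3)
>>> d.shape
(7, 23)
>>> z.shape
(37, 3)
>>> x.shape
(23, 37)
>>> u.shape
(37, 37)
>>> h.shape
(37, 7)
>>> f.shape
()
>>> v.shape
(37, 3)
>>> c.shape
(37, 23)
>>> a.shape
(23,)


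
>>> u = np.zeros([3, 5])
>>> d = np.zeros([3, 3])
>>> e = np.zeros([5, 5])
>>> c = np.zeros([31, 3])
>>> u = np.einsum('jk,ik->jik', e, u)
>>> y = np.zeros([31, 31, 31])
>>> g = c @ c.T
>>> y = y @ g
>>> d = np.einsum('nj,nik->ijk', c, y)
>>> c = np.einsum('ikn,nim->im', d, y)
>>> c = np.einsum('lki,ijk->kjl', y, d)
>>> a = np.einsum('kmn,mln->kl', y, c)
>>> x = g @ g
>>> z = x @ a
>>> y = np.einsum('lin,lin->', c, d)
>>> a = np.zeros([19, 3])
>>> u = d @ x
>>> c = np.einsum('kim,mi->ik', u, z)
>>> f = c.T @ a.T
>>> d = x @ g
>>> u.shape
(31, 3, 31)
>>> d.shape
(31, 31)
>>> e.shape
(5, 5)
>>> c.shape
(3, 31)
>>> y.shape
()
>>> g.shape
(31, 31)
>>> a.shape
(19, 3)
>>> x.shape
(31, 31)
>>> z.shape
(31, 3)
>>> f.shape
(31, 19)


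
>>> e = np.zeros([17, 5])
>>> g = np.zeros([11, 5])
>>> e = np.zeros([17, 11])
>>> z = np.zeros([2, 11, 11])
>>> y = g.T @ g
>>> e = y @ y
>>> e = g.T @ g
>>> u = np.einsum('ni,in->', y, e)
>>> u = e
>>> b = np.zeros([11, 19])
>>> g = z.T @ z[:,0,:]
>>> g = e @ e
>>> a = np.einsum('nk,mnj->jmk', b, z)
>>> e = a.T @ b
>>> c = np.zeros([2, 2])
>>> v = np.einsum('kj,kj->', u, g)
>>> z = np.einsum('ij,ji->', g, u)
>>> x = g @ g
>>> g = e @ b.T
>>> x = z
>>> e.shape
(19, 2, 19)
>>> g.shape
(19, 2, 11)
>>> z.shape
()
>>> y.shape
(5, 5)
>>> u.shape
(5, 5)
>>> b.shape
(11, 19)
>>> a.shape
(11, 2, 19)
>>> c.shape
(2, 2)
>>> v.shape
()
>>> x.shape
()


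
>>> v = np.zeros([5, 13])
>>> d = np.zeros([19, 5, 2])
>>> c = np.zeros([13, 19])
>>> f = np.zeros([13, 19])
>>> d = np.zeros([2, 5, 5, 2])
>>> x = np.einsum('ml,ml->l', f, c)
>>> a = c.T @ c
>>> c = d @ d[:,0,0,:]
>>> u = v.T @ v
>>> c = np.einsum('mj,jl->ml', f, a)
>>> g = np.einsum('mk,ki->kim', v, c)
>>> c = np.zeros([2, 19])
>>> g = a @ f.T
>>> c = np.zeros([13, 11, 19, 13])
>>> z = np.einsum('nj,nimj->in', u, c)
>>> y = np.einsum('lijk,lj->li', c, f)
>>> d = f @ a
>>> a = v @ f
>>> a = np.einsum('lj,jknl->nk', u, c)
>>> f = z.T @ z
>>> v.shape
(5, 13)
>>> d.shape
(13, 19)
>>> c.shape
(13, 11, 19, 13)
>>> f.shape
(13, 13)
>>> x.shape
(19,)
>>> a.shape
(19, 11)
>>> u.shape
(13, 13)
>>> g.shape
(19, 13)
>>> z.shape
(11, 13)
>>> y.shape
(13, 11)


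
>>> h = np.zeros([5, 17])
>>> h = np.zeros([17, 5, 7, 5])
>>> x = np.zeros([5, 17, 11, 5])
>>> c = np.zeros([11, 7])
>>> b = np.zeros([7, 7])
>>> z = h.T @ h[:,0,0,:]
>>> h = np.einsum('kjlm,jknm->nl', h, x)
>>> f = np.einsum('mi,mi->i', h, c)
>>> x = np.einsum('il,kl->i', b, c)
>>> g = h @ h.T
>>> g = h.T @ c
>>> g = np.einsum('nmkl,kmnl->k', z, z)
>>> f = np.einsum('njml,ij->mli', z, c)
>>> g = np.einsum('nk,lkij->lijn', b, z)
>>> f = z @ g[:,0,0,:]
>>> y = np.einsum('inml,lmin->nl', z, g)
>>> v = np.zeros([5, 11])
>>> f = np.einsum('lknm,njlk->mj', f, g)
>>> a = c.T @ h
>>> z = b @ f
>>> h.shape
(11, 7)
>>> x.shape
(7,)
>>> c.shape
(11, 7)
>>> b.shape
(7, 7)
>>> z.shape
(7, 5)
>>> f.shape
(7, 5)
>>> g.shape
(5, 5, 5, 7)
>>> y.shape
(7, 5)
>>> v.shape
(5, 11)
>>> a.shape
(7, 7)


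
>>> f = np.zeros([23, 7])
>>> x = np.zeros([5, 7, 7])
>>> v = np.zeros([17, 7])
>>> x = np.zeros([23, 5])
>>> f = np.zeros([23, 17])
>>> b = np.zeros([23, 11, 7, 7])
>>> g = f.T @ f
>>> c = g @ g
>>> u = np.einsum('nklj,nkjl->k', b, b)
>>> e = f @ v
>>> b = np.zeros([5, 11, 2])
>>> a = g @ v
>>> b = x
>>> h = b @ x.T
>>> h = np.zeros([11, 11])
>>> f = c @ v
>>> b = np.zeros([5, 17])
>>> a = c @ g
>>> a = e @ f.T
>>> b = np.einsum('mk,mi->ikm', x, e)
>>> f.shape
(17, 7)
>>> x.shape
(23, 5)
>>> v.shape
(17, 7)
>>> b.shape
(7, 5, 23)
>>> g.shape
(17, 17)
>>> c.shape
(17, 17)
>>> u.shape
(11,)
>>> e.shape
(23, 7)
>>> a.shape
(23, 17)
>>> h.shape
(11, 11)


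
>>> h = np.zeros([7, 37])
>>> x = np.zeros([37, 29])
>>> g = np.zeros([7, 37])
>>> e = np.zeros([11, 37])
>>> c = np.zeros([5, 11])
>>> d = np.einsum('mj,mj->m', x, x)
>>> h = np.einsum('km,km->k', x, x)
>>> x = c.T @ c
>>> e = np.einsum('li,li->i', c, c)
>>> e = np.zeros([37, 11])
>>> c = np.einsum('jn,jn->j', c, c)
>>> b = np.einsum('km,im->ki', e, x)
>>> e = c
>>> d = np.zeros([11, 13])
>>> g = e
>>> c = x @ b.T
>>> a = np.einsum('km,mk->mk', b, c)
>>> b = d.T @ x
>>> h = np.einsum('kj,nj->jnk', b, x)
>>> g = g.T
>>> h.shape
(11, 11, 13)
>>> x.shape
(11, 11)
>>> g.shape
(5,)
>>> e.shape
(5,)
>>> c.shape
(11, 37)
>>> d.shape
(11, 13)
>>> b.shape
(13, 11)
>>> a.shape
(11, 37)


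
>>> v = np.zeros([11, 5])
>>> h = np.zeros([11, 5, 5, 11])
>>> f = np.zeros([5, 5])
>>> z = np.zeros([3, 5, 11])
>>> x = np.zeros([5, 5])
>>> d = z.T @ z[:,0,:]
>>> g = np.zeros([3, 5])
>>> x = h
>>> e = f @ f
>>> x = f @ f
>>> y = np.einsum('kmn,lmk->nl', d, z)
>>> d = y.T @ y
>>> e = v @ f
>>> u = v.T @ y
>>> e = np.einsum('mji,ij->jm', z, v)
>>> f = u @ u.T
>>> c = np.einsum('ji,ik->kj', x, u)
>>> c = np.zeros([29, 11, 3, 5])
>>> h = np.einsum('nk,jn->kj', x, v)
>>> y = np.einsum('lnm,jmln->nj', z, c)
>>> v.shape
(11, 5)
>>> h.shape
(5, 11)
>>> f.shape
(5, 5)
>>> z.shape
(3, 5, 11)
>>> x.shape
(5, 5)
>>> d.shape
(3, 3)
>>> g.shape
(3, 5)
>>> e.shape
(5, 3)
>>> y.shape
(5, 29)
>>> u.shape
(5, 3)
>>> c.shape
(29, 11, 3, 5)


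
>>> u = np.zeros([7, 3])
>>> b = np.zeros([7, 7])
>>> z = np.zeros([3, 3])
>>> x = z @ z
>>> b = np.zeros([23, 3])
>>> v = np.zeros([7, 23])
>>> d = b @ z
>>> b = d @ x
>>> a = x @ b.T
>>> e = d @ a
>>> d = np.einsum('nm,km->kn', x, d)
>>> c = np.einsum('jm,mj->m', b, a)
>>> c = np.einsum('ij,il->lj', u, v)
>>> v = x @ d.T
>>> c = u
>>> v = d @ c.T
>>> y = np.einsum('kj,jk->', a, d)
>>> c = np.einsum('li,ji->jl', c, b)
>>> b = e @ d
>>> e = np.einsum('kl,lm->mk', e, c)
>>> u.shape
(7, 3)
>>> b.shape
(23, 3)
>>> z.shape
(3, 3)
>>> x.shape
(3, 3)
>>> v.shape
(23, 7)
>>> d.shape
(23, 3)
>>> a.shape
(3, 23)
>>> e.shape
(7, 23)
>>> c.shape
(23, 7)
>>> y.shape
()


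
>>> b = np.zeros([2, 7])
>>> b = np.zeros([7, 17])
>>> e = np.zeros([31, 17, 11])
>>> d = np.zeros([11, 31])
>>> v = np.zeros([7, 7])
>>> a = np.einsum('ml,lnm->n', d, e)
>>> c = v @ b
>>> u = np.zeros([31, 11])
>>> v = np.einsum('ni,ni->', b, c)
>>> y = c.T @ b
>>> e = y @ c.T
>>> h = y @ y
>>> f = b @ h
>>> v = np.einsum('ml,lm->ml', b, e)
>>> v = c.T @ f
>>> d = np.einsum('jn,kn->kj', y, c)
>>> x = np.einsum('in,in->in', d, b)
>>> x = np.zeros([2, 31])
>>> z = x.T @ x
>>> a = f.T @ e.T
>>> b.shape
(7, 17)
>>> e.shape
(17, 7)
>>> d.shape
(7, 17)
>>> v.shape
(17, 17)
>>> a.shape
(17, 17)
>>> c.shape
(7, 17)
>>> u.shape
(31, 11)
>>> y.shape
(17, 17)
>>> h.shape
(17, 17)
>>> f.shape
(7, 17)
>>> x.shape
(2, 31)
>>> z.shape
(31, 31)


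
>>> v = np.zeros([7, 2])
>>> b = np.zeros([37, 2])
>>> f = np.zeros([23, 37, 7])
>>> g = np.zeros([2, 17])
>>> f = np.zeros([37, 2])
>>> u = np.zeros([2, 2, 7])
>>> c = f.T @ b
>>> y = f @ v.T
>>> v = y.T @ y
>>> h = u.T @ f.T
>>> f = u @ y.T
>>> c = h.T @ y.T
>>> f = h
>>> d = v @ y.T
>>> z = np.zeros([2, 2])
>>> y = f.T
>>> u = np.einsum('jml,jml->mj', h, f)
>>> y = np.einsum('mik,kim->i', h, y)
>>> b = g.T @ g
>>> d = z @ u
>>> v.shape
(7, 7)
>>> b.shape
(17, 17)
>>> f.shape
(7, 2, 37)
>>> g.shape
(2, 17)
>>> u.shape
(2, 7)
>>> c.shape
(37, 2, 37)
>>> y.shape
(2,)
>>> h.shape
(7, 2, 37)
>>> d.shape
(2, 7)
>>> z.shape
(2, 2)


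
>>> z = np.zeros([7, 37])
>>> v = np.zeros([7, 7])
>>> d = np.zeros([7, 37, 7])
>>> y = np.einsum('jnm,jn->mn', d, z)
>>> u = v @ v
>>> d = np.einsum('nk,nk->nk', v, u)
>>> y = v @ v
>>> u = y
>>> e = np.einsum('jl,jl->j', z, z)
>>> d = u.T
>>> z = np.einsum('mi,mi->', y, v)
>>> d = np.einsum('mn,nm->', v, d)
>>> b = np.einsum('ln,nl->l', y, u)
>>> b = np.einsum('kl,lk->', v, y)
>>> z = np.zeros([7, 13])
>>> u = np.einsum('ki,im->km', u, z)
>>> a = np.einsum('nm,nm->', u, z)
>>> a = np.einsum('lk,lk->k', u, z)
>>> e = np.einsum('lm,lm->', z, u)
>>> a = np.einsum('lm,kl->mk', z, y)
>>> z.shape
(7, 13)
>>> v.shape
(7, 7)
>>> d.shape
()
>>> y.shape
(7, 7)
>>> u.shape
(7, 13)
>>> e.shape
()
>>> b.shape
()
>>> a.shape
(13, 7)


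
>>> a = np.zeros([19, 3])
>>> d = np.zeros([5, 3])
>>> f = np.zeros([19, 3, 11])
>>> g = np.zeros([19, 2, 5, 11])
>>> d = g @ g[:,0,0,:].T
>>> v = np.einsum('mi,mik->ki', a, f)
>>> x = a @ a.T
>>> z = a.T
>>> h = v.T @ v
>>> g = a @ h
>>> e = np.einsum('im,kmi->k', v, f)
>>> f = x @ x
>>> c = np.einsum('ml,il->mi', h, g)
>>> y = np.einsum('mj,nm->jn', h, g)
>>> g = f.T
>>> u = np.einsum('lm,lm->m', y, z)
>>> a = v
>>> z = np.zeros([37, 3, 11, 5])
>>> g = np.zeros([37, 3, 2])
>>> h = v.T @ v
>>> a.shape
(11, 3)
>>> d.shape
(19, 2, 5, 19)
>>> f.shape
(19, 19)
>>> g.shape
(37, 3, 2)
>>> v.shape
(11, 3)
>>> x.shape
(19, 19)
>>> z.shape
(37, 3, 11, 5)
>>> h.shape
(3, 3)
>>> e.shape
(19,)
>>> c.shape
(3, 19)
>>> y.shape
(3, 19)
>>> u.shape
(19,)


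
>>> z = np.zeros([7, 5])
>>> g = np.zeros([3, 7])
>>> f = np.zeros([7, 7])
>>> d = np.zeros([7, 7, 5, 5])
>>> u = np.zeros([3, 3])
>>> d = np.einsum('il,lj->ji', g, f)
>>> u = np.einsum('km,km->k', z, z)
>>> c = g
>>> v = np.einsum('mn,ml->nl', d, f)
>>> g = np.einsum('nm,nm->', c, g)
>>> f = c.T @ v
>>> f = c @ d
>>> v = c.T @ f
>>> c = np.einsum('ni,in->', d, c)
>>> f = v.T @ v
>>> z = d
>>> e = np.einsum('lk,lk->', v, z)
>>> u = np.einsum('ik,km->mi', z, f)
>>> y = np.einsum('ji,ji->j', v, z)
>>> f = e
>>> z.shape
(7, 3)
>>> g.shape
()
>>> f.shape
()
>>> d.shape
(7, 3)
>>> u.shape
(3, 7)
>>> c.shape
()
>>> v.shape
(7, 3)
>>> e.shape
()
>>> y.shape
(7,)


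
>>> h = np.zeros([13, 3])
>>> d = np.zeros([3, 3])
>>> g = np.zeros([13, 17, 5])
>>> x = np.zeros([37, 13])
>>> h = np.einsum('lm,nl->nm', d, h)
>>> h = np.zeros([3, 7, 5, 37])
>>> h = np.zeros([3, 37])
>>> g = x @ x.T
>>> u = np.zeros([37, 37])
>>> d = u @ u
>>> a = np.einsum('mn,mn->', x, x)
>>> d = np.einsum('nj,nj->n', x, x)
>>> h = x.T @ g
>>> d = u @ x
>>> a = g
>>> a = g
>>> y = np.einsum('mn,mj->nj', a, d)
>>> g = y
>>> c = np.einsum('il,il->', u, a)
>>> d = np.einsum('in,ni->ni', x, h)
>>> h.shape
(13, 37)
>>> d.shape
(13, 37)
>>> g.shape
(37, 13)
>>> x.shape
(37, 13)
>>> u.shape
(37, 37)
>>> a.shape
(37, 37)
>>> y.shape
(37, 13)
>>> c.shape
()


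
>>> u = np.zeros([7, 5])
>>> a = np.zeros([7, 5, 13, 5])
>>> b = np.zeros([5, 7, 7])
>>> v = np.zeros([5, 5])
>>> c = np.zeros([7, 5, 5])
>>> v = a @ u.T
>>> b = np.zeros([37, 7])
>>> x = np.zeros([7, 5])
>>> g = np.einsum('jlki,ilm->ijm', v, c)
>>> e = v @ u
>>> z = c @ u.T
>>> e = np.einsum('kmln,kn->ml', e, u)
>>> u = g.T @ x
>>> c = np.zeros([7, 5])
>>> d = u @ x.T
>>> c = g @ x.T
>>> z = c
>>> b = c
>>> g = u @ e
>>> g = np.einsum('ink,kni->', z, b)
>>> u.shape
(5, 7, 5)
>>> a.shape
(7, 5, 13, 5)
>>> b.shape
(7, 7, 7)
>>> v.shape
(7, 5, 13, 7)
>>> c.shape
(7, 7, 7)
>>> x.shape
(7, 5)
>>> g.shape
()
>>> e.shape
(5, 13)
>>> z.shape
(7, 7, 7)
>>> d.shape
(5, 7, 7)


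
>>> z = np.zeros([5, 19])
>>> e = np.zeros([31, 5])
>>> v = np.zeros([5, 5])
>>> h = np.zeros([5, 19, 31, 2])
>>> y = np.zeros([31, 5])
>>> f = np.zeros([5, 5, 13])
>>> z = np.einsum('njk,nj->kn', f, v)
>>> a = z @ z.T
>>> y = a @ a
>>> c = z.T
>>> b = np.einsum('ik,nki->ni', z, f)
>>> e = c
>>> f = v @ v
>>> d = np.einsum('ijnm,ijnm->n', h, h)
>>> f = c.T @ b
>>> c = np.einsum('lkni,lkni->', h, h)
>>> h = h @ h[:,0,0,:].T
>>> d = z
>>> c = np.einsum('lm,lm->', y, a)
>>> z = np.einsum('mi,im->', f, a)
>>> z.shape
()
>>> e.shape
(5, 13)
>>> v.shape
(5, 5)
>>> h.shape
(5, 19, 31, 5)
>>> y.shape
(13, 13)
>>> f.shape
(13, 13)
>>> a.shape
(13, 13)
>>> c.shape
()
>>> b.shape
(5, 13)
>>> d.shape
(13, 5)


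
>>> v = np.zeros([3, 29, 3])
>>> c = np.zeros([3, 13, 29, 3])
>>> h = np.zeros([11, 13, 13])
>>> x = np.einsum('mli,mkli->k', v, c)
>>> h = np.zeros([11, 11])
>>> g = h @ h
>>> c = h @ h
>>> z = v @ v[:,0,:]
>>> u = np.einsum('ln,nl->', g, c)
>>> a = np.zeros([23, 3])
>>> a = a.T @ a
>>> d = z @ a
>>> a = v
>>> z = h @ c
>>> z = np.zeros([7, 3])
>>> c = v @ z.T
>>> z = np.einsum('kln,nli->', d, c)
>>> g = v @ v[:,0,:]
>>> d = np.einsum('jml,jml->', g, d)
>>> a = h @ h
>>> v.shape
(3, 29, 3)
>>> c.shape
(3, 29, 7)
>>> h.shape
(11, 11)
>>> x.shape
(13,)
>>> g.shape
(3, 29, 3)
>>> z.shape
()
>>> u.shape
()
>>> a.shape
(11, 11)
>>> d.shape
()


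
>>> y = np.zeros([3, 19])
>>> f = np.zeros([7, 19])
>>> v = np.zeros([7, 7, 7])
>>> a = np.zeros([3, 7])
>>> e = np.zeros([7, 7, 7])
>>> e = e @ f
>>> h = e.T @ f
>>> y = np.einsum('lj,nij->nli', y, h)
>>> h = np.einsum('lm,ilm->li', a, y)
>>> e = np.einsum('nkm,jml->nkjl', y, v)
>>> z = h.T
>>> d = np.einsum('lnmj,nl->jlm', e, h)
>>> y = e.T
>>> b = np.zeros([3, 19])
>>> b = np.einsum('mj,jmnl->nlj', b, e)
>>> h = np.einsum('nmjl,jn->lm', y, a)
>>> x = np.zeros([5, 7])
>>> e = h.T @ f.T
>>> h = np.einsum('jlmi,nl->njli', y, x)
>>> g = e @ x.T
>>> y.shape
(7, 7, 3, 19)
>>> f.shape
(7, 19)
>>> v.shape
(7, 7, 7)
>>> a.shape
(3, 7)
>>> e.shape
(7, 7)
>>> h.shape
(5, 7, 7, 19)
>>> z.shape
(19, 3)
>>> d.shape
(7, 19, 7)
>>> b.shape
(7, 7, 19)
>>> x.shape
(5, 7)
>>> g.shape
(7, 5)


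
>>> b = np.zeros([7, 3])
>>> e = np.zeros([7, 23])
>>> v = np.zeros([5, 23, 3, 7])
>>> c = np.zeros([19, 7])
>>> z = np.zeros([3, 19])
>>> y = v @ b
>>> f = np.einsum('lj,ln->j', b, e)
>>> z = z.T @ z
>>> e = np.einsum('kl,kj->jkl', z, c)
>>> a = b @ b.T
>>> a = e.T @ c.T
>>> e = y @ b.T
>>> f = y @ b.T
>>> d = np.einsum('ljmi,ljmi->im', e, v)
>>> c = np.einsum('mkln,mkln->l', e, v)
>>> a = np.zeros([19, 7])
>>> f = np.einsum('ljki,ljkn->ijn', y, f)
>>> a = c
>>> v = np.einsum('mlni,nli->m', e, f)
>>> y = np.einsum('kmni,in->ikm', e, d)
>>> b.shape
(7, 3)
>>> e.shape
(5, 23, 3, 7)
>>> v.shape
(5,)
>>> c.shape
(3,)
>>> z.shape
(19, 19)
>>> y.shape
(7, 5, 23)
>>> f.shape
(3, 23, 7)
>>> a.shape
(3,)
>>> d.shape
(7, 3)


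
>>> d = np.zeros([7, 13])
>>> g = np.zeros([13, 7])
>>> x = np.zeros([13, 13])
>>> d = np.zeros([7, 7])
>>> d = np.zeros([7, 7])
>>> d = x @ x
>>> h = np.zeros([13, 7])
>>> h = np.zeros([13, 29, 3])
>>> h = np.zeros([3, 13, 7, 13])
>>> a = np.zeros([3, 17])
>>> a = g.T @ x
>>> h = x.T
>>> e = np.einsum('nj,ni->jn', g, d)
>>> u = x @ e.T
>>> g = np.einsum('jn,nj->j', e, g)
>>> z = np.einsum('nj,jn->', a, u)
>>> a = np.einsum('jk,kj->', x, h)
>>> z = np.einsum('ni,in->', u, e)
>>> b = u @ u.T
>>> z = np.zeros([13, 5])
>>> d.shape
(13, 13)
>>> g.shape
(7,)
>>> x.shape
(13, 13)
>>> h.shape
(13, 13)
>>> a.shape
()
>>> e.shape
(7, 13)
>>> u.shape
(13, 7)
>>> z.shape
(13, 5)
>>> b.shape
(13, 13)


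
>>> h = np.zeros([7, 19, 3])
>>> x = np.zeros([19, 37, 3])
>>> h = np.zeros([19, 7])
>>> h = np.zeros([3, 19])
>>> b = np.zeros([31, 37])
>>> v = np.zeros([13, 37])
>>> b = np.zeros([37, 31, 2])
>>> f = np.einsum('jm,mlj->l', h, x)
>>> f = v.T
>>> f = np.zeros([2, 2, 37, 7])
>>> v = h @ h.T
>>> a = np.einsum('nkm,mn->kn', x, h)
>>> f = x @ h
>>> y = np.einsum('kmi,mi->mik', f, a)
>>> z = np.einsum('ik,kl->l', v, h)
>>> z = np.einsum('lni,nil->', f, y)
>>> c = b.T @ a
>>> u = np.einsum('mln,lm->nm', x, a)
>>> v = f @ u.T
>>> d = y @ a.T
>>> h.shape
(3, 19)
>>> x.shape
(19, 37, 3)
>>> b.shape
(37, 31, 2)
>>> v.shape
(19, 37, 3)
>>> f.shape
(19, 37, 19)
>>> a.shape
(37, 19)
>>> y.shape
(37, 19, 19)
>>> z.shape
()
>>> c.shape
(2, 31, 19)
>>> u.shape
(3, 19)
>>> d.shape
(37, 19, 37)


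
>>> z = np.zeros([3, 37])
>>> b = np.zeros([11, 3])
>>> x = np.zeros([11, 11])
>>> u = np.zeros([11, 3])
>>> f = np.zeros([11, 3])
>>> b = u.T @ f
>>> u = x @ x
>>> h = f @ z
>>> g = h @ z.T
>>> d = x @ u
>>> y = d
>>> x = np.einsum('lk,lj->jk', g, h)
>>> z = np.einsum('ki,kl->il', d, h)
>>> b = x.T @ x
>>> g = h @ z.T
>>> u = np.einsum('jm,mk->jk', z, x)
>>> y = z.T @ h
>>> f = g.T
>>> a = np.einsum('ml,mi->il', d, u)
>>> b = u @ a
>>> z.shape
(11, 37)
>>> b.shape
(11, 11)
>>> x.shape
(37, 3)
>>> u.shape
(11, 3)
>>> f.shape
(11, 11)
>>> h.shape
(11, 37)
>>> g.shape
(11, 11)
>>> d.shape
(11, 11)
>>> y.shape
(37, 37)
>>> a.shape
(3, 11)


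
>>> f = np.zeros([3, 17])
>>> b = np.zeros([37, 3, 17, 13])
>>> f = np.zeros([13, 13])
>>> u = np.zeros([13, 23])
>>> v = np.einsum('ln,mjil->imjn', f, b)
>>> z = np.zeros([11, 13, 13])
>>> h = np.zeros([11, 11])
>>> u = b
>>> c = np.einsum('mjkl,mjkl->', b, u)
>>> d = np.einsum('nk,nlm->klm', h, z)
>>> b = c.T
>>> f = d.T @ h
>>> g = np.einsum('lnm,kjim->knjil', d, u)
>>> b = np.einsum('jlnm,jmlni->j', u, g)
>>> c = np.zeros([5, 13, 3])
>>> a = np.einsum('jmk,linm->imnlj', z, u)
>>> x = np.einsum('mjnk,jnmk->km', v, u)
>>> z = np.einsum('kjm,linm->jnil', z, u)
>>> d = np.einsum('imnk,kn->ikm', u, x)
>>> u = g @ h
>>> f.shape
(13, 13, 11)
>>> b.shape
(37,)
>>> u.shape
(37, 13, 3, 17, 11)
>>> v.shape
(17, 37, 3, 13)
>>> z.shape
(13, 17, 3, 37)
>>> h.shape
(11, 11)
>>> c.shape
(5, 13, 3)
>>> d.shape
(37, 13, 3)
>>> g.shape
(37, 13, 3, 17, 11)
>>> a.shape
(3, 13, 17, 37, 11)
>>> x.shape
(13, 17)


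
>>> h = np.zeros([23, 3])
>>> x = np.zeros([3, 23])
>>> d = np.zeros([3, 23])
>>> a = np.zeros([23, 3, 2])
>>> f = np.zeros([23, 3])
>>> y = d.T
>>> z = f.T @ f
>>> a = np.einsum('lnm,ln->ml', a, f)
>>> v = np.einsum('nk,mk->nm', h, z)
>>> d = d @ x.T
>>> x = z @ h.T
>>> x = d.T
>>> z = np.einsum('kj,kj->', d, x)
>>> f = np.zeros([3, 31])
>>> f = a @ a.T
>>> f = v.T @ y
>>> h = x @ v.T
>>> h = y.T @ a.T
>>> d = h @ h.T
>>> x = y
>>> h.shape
(3, 2)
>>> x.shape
(23, 3)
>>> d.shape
(3, 3)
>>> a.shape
(2, 23)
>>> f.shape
(3, 3)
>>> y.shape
(23, 3)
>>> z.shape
()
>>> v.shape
(23, 3)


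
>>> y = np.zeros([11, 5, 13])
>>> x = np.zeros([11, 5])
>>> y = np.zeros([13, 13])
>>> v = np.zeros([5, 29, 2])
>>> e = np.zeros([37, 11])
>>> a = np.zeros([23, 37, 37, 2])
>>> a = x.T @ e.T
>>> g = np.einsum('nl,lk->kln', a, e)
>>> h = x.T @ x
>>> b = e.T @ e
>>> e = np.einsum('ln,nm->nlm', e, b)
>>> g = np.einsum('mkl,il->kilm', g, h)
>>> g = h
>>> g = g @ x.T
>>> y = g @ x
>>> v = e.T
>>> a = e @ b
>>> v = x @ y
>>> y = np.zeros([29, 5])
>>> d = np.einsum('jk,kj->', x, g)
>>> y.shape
(29, 5)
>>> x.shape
(11, 5)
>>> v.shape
(11, 5)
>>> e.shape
(11, 37, 11)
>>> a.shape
(11, 37, 11)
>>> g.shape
(5, 11)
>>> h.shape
(5, 5)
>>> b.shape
(11, 11)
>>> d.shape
()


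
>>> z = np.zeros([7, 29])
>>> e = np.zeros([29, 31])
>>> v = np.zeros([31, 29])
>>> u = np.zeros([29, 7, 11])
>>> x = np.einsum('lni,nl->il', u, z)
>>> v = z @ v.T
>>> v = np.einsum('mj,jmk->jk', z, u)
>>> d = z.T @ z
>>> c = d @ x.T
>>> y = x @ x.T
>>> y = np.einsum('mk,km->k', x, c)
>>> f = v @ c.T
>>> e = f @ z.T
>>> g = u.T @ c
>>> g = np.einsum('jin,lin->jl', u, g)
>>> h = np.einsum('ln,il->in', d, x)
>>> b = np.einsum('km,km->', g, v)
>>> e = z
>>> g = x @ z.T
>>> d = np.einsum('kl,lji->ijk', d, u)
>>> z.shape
(7, 29)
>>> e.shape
(7, 29)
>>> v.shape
(29, 11)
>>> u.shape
(29, 7, 11)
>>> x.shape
(11, 29)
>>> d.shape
(11, 7, 29)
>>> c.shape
(29, 11)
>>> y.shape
(29,)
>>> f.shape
(29, 29)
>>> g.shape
(11, 7)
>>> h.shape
(11, 29)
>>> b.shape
()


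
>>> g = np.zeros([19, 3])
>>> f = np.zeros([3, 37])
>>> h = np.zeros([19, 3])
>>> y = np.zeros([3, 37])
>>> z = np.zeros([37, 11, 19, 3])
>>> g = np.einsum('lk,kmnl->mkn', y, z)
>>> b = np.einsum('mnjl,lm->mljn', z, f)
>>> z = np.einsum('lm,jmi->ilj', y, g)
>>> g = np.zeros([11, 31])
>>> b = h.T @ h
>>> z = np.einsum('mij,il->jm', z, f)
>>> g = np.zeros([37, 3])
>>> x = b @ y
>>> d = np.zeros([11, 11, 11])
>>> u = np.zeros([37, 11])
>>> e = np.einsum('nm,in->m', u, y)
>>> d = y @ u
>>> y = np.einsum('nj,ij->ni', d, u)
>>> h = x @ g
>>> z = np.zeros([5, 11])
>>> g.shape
(37, 3)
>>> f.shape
(3, 37)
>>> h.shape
(3, 3)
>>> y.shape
(3, 37)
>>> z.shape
(5, 11)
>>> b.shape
(3, 3)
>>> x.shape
(3, 37)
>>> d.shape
(3, 11)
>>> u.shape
(37, 11)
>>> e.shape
(11,)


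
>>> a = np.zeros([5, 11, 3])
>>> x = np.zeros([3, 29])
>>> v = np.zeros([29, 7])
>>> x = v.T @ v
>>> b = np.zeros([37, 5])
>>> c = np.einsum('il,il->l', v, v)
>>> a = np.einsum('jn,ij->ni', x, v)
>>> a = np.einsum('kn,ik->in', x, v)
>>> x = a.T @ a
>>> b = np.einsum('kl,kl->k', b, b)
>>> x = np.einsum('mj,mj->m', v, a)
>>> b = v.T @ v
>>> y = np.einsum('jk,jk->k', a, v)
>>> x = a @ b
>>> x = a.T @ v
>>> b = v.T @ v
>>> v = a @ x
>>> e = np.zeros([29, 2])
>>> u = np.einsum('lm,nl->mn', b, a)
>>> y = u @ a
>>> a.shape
(29, 7)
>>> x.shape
(7, 7)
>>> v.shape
(29, 7)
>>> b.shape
(7, 7)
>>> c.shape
(7,)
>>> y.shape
(7, 7)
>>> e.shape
(29, 2)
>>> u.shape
(7, 29)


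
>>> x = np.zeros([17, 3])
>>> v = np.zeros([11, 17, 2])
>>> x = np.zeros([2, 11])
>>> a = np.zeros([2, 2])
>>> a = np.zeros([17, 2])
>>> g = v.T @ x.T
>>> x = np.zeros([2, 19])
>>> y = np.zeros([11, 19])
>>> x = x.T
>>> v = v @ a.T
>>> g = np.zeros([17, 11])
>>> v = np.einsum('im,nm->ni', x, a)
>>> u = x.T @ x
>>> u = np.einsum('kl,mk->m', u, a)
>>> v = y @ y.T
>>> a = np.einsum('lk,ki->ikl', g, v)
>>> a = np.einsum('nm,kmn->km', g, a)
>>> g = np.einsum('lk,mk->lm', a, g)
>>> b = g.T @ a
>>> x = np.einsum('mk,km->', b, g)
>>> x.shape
()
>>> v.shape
(11, 11)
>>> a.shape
(11, 11)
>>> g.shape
(11, 17)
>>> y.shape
(11, 19)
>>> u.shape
(17,)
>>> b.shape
(17, 11)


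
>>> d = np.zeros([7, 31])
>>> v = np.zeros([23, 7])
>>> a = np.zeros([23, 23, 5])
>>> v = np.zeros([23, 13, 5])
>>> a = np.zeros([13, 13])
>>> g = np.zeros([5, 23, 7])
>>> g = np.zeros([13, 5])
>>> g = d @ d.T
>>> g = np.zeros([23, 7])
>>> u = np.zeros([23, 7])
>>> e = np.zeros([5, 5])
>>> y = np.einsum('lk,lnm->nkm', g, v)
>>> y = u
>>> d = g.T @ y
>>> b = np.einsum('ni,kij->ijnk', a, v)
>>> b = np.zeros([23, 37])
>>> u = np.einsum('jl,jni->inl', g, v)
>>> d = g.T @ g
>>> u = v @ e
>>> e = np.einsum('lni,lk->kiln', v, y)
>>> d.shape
(7, 7)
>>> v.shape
(23, 13, 5)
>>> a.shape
(13, 13)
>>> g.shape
(23, 7)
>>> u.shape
(23, 13, 5)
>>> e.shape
(7, 5, 23, 13)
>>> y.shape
(23, 7)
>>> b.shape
(23, 37)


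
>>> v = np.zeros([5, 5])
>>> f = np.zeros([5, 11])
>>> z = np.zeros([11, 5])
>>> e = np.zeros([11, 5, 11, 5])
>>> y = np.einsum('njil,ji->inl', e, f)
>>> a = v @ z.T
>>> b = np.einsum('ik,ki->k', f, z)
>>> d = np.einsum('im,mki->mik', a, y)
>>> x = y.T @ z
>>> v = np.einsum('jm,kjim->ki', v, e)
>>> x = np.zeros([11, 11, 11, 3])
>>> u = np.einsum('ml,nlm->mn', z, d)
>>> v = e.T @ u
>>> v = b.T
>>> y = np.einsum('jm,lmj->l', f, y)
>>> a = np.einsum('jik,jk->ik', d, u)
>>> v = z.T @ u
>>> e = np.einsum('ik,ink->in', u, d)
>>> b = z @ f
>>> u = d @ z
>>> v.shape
(5, 11)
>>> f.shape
(5, 11)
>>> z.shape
(11, 5)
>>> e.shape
(11, 5)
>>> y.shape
(11,)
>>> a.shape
(5, 11)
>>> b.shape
(11, 11)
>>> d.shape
(11, 5, 11)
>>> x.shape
(11, 11, 11, 3)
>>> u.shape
(11, 5, 5)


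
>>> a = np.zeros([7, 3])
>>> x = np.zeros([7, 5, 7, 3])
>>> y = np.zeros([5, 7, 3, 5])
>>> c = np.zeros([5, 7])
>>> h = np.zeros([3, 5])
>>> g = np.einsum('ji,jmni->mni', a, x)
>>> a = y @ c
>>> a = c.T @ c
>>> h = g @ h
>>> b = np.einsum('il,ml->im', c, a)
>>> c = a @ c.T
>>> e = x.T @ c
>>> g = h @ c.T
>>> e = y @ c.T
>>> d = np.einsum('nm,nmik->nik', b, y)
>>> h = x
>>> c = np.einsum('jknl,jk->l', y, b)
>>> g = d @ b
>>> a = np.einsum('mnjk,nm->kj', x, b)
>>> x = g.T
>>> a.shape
(3, 7)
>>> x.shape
(7, 3, 5)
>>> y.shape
(5, 7, 3, 5)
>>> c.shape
(5,)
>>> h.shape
(7, 5, 7, 3)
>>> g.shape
(5, 3, 7)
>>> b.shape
(5, 7)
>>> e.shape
(5, 7, 3, 7)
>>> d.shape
(5, 3, 5)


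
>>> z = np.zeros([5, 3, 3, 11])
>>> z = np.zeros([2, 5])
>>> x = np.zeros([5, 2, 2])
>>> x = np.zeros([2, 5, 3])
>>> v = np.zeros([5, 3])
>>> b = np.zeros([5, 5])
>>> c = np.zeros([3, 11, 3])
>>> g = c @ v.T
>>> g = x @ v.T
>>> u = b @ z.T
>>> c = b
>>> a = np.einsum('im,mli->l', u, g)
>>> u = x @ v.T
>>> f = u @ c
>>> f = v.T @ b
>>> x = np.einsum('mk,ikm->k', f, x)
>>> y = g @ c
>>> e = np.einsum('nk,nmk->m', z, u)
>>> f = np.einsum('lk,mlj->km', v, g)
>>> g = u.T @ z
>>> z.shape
(2, 5)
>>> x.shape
(5,)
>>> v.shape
(5, 3)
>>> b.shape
(5, 5)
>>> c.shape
(5, 5)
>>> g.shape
(5, 5, 5)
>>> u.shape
(2, 5, 5)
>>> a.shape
(5,)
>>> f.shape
(3, 2)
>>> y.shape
(2, 5, 5)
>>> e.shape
(5,)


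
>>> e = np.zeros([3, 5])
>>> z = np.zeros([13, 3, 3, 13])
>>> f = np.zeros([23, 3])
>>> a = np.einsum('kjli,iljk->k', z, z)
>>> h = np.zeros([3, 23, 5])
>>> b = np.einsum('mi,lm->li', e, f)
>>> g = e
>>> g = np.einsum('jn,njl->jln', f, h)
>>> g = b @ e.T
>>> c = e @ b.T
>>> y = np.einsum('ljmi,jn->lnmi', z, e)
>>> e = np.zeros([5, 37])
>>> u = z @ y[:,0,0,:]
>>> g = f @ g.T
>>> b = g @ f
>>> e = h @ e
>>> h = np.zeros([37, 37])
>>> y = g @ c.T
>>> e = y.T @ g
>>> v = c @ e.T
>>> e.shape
(3, 23)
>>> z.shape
(13, 3, 3, 13)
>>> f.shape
(23, 3)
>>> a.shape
(13,)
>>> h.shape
(37, 37)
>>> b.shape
(23, 3)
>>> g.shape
(23, 23)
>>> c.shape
(3, 23)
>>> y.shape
(23, 3)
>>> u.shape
(13, 3, 3, 13)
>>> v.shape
(3, 3)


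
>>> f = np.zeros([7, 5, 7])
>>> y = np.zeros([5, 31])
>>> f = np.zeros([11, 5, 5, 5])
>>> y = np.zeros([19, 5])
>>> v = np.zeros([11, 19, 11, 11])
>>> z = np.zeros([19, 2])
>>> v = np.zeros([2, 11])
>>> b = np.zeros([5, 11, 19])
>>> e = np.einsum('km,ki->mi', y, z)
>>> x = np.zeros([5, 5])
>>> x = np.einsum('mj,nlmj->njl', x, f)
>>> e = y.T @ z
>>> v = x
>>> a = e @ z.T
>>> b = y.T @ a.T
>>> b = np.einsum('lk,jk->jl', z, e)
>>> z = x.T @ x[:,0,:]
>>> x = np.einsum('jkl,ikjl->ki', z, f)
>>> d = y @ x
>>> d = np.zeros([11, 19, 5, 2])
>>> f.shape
(11, 5, 5, 5)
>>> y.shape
(19, 5)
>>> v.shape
(11, 5, 5)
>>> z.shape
(5, 5, 5)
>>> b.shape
(5, 19)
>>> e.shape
(5, 2)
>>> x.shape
(5, 11)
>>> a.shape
(5, 19)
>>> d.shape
(11, 19, 5, 2)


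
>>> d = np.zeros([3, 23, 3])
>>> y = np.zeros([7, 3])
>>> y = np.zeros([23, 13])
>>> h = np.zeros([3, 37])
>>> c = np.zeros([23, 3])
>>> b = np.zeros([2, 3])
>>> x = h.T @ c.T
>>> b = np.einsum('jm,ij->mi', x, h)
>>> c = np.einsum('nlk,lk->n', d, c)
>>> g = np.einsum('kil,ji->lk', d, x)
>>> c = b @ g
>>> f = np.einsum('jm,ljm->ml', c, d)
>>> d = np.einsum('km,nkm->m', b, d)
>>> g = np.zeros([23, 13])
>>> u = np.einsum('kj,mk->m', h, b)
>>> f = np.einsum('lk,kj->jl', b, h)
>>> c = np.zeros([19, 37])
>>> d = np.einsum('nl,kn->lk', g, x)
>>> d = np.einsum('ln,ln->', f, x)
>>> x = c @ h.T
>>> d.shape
()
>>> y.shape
(23, 13)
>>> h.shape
(3, 37)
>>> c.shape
(19, 37)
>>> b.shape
(23, 3)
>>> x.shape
(19, 3)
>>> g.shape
(23, 13)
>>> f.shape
(37, 23)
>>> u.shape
(23,)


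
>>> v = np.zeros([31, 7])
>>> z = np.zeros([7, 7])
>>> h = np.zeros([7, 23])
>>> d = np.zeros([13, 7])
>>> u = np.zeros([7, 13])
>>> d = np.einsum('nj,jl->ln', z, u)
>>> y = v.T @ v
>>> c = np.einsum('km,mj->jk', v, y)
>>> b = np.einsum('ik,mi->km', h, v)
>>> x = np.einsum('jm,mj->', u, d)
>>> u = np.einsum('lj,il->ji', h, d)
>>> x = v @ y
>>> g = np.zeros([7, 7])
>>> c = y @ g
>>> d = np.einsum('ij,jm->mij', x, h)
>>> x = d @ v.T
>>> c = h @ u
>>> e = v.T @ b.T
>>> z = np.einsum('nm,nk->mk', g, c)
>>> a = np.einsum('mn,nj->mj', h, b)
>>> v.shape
(31, 7)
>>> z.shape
(7, 13)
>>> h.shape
(7, 23)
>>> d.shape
(23, 31, 7)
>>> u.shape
(23, 13)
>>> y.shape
(7, 7)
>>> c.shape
(7, 13)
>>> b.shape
(23, 31)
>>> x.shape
(23, 31, 31)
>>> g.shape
(7, 7)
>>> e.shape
(7, 23)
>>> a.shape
(7, 31)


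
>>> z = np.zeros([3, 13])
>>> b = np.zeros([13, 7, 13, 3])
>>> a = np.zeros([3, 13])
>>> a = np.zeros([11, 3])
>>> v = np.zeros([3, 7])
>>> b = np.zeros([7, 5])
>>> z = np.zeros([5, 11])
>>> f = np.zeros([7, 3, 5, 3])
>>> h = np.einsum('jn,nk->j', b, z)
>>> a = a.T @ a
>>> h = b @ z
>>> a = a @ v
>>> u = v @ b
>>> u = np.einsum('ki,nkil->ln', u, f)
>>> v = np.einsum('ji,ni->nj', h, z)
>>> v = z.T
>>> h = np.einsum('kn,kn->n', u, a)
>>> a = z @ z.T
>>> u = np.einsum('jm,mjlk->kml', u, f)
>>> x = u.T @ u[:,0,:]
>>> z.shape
(5, 11)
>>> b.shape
(7, 5)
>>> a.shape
(5, 5)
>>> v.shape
(11, 5)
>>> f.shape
(7, 3, 5, 3)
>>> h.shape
(7,)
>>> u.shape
(3, 7, 5)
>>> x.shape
(5, 7, 5)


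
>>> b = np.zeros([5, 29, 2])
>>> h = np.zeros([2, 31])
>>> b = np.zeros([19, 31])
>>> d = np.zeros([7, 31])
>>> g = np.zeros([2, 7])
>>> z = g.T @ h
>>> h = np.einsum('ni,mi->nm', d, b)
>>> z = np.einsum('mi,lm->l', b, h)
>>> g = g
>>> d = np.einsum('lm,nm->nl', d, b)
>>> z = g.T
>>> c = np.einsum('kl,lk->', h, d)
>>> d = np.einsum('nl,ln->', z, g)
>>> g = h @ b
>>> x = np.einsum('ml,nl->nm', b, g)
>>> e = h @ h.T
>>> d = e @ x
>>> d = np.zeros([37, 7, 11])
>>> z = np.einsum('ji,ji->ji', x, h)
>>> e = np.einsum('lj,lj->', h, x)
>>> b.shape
(19, 31)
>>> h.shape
(7, 19)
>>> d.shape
(37, 7, 11)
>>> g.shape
(7, 31)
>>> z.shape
(7, 19)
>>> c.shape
()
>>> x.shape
(7, 19)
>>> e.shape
()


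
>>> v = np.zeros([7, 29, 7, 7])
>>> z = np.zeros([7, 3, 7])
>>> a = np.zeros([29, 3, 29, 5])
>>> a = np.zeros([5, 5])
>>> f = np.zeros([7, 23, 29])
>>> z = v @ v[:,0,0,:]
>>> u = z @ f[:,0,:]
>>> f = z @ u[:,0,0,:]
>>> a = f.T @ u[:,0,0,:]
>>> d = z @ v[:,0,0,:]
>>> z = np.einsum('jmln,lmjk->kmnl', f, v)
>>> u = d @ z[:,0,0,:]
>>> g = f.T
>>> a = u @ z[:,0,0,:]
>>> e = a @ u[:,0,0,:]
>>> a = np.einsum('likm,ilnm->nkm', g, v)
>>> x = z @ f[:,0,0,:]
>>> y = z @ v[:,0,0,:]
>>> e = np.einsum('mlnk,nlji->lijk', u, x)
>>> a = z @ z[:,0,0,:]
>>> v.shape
(7, 29, 7, 7)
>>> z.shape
(7, 29, 29, 7)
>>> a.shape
(7, 29, 29, 7)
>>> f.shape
(7, 29, 7, 29)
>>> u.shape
(7, 29, 7, 7)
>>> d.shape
(7, 29, 7, 7)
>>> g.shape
(29, 7, 29, 7)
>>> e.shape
(29, 29, 29, 7)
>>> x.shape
(7, 29, 29, 29)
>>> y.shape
(7, 29, 29, 7)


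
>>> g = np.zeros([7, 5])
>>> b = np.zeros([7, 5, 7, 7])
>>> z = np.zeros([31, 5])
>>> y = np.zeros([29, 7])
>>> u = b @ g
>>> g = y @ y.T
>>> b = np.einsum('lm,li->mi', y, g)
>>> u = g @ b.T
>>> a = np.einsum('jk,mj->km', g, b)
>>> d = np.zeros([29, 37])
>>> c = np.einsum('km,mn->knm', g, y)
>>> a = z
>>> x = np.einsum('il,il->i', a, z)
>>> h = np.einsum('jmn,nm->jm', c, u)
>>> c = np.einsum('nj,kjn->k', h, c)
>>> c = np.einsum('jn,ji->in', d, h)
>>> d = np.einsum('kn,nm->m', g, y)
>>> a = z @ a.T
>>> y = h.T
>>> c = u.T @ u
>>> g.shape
(29, 29)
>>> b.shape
(7, 29)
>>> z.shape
(31, 5)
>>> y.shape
(7, 29)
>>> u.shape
(29, 7)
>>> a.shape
(31, 31)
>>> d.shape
(7,)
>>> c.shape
(7, 7)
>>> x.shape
(31,)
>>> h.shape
(29, 7)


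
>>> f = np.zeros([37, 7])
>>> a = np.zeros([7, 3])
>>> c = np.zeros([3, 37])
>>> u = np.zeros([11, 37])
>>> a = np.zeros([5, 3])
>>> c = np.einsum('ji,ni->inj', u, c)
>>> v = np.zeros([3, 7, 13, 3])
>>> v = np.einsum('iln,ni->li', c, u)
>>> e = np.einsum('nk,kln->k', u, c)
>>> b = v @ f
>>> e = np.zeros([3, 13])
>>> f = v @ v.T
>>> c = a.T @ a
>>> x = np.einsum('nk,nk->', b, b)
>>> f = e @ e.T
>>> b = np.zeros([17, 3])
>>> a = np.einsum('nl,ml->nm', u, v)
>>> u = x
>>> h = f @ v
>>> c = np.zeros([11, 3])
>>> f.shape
(3, 3)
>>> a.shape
(11, 3)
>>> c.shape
(11, 3)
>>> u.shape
()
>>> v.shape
(3, 37)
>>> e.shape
(3, 13)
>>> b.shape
(17, 3)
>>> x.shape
()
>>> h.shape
(3, 37)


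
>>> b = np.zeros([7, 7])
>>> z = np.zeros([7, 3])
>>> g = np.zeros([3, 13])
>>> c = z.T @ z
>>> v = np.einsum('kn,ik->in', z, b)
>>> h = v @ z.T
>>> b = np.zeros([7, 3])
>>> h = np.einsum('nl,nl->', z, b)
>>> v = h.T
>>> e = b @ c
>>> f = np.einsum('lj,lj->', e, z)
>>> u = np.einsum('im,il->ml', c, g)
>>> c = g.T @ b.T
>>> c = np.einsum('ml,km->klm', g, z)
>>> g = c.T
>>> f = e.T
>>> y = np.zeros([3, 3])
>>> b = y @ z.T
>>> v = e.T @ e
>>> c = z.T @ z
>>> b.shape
(3, 7)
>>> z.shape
(7, 3)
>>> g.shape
(3, 13, 7)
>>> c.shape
(3, 3)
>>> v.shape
(3, 3)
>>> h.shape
()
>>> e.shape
(7, 3)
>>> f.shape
(3, 7)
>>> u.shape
(3, 13)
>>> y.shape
(3, 3)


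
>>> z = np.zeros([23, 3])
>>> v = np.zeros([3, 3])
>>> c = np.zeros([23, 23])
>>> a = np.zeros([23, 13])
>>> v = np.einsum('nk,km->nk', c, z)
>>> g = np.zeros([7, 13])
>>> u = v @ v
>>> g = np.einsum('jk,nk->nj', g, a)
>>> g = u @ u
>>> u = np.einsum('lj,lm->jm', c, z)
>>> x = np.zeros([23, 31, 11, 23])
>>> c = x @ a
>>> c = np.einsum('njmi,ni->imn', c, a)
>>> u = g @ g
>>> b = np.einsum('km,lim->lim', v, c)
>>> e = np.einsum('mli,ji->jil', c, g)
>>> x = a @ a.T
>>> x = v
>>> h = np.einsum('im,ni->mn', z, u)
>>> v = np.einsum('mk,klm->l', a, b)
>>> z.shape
(23, 3)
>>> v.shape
(11,)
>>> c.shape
(13, 11, 23)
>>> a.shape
(23, 13)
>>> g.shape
(23, 23)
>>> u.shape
(23, 23)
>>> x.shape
(23, 23)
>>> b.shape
(13, 11, 23)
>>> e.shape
(23, 23, 11)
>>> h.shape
(3, 23)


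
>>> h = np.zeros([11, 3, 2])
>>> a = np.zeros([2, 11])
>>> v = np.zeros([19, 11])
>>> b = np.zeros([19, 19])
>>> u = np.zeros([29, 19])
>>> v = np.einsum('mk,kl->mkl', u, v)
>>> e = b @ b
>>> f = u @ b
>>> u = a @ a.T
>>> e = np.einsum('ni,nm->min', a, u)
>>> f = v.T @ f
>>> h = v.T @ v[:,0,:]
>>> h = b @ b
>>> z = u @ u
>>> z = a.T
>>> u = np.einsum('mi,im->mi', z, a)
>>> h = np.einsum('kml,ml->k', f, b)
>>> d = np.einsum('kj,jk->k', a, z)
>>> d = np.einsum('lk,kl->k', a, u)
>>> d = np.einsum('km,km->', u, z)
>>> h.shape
(11,)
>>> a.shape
(2, 11)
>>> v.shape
(29, 19, 11)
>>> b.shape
(19, 19)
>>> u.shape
(11, 2)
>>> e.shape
(2, 11, 2)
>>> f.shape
(11, 19, 19)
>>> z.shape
(11, 2)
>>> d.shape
()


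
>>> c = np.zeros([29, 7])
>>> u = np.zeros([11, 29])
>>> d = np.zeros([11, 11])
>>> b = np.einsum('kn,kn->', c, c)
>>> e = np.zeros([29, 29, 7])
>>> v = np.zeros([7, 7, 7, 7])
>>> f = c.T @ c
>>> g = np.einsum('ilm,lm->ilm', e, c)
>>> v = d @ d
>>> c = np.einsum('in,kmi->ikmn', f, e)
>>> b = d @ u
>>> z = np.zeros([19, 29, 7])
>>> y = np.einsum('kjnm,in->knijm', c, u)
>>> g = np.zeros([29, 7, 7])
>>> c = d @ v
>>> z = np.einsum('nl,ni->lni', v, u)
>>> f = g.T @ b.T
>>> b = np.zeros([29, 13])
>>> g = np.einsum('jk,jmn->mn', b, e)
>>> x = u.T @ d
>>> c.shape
(11, 11)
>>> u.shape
(11, 29)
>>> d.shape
(11, 11)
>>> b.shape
(29, 13)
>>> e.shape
(29, 29, 7)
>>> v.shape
(11, 11)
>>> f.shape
(7, 7, 11)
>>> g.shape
(29, 7)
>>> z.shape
(11, 11, 29)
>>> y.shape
(7, 29, 11, 29, 7)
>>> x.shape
(29, 11)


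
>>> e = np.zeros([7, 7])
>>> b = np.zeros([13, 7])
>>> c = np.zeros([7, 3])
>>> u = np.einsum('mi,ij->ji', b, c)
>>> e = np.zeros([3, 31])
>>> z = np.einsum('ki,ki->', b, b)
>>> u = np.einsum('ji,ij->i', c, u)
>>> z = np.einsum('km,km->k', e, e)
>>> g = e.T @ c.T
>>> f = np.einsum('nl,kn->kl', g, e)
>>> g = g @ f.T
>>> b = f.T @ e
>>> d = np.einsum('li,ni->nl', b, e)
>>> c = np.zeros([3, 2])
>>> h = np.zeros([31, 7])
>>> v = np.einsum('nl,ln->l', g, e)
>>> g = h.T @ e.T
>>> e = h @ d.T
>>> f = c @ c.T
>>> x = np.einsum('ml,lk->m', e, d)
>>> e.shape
(31, 3)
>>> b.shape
(7, 31)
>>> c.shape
(3, 2)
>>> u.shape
(3,)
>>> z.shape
(3,)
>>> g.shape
(7, 3)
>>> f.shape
(3, 3)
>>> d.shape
(3, 7)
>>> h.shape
(31, 7)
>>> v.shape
(3,)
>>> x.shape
(31,)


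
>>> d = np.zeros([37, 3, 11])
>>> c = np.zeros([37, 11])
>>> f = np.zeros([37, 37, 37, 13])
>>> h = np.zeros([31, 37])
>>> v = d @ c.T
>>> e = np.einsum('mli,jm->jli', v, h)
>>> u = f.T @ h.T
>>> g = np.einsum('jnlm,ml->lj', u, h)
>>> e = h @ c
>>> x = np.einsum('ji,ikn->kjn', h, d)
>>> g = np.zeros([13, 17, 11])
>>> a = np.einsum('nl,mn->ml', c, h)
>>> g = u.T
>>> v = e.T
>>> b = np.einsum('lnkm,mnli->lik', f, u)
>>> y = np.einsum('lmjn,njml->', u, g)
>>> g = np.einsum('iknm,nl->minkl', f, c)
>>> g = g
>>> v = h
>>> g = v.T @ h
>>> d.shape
(37, 3, 11)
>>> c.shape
(37, 11)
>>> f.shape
(37, 37, 37, 13)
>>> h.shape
(31, 37)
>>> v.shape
(31, 37)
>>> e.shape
(31, 11)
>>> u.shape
(13, 37, 37, 31)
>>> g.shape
(37, 37)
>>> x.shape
(3, 31, 11)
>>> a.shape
(31, 11)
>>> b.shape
(37, 31, 37)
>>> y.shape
()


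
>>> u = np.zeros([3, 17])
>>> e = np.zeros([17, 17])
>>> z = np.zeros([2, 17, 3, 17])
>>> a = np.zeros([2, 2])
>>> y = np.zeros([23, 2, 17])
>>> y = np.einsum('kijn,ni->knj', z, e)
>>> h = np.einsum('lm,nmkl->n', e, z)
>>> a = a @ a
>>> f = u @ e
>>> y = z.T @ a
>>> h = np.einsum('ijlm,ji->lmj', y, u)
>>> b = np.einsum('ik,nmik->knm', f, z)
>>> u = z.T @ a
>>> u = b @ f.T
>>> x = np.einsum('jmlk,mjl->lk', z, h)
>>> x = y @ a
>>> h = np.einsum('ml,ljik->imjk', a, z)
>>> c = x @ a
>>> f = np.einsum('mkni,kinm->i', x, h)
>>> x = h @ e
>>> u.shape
(17, 2, 3)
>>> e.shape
(17, 17)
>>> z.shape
(2, 17, 3, 17)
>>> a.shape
(2, 2)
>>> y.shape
(17, 3, 17, 2)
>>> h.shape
(3, 2, 17, 17)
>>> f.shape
(2,)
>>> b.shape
(17, 2, 17)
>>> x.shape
(3, 2, 17, 17)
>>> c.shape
(17, 3, 17, 2)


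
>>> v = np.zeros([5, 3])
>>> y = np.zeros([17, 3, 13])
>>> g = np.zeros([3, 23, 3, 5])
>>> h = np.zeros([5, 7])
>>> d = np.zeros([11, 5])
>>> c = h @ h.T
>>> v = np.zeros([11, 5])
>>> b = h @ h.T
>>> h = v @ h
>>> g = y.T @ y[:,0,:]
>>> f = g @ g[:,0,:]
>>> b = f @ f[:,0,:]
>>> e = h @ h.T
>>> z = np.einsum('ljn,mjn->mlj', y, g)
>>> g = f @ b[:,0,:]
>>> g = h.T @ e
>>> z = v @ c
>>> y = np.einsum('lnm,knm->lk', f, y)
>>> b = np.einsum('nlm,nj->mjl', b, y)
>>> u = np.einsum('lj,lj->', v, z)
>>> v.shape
(11, 5)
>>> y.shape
(13, 17)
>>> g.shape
(7, 11)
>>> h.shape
(11, 7)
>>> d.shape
(11, 5)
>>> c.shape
(5, 5)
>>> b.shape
(13, 17, 3)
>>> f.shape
(13, 3, 13)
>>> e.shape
(11, 11)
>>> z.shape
(11, 5)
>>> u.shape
()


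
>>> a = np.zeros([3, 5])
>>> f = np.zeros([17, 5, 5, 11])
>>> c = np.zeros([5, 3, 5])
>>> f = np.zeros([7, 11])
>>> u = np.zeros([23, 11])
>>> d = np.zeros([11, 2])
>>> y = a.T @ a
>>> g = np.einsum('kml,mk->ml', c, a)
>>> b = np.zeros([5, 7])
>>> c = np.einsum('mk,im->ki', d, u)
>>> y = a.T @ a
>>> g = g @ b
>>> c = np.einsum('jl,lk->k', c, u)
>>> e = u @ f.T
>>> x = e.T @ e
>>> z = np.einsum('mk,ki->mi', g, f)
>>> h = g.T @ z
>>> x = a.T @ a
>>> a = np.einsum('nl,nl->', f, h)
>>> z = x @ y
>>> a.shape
()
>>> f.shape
(7, 11)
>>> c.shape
(11,)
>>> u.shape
(23, 11)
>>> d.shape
(11, 2)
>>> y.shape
(5, 5)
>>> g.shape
(3, 7)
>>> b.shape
(5, 7)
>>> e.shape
(23, 7)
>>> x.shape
(5, 5)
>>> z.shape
(5, 5)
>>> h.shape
(7, 11)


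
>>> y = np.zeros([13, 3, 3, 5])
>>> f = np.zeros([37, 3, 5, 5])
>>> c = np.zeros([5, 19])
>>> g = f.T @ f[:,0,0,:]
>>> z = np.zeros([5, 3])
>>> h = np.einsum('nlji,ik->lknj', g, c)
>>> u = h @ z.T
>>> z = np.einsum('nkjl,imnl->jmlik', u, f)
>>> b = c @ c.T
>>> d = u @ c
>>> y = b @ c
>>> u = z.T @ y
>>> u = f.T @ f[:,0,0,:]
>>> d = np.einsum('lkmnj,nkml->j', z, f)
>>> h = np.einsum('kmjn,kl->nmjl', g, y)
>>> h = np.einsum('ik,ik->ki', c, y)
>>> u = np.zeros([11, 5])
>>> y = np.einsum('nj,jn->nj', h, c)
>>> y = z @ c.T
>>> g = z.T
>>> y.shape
(5, 3, 5, 37, 5)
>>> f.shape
(37, 3, 5, 5)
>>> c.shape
(5, 19)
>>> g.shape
(19, 37, 5, 3, 5)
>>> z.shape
(5, 3, 5, 37, 19)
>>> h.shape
(19, 5)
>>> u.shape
(11, 5)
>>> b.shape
(5, 5)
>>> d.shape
(19,)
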